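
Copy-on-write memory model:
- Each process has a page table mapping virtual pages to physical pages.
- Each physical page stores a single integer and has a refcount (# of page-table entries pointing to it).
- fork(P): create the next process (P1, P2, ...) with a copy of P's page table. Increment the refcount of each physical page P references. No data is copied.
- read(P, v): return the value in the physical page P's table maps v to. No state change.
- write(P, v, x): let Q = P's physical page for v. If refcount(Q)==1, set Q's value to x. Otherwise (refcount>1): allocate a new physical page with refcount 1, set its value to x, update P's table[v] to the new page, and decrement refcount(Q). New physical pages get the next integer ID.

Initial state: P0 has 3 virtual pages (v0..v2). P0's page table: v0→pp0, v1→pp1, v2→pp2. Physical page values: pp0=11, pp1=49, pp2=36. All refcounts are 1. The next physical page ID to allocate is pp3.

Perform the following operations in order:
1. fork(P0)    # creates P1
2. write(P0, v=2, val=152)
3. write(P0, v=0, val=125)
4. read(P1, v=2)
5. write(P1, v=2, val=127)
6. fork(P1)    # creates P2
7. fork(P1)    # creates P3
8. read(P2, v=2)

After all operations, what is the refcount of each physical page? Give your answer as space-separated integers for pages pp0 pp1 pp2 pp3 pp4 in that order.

Answer: 3 4 3 1 1

Derivation:
Op 1: fork(P0) -> P1. 3 ppages; refcounts: pp0:2 pp1:2 pp2:2
Op 2: write(P0, v2, 152). refcount(pp2)=2>1 -> COPY to pp3. 4 ppages; refcounts: pp0:2 pp1:2 pp2:1 pp3:1
Op 3: write(P0, v0, 125). refcount(pp0)=2>1 -> COPY to pp4. 5 ppages; refcounts: pp0:1 pp1:2 pp2:1 pp3:1 pp4:1
Op 4: read(P1, v2) -> 36. No state change.
Op 5: write(P1, v2, 127). refcount(pp2)=1 -> write in place. 5 ppages; refcounts: pp0:1 pp1:2 pp2:1 pp3:1 pp4:1
Op 6: fork(P1) -> P2. 5 ppages; refcounts: pp0:2 pp1:3 pp2:2 pp3:1 pp4:1
Op 7: fork(P1) -> P3. 5 ppages; refcounts: pp0:3 pp1:4 pp2:3 pp3:1 pp4:1
Op 8: read(P2, v2) -> 127. No state change.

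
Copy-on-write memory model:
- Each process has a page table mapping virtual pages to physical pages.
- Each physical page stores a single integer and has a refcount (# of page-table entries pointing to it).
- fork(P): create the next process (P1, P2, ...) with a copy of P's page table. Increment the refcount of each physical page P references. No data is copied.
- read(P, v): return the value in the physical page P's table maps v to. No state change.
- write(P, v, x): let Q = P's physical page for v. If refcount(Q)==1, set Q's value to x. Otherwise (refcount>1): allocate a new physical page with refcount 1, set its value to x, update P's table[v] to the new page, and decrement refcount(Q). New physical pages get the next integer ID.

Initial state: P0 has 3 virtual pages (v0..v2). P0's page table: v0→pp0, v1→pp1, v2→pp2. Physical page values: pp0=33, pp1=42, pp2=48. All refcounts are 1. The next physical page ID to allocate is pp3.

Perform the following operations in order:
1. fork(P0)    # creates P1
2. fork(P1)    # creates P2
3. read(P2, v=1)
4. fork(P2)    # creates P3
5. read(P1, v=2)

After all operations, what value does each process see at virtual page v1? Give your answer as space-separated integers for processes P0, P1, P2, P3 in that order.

Op 1: fork(P0) -> P1. 3 ppages; refcounts: pp0:2 pp1:2 pp2:2
Op 2: fork(P1) -> P2. 3 ppages; refcounts: pp0:3 pp1:3 pp2:3
Op 3: read(P2, v1) -> 42. No state change.
Op 4: fork(P2) -> P3. 3 ppages; refcounts: pp0:4 pp1:4 pp2:4
Op 5: read(P1, v2) -> 48. No state change.
P0: v1 -> pp1 = 42
P1: v1 -> pp1 = 42
P2: v1 -> pp1 = 42
P3: v1 -> pp1 = 42

Answer: 42 42 42 42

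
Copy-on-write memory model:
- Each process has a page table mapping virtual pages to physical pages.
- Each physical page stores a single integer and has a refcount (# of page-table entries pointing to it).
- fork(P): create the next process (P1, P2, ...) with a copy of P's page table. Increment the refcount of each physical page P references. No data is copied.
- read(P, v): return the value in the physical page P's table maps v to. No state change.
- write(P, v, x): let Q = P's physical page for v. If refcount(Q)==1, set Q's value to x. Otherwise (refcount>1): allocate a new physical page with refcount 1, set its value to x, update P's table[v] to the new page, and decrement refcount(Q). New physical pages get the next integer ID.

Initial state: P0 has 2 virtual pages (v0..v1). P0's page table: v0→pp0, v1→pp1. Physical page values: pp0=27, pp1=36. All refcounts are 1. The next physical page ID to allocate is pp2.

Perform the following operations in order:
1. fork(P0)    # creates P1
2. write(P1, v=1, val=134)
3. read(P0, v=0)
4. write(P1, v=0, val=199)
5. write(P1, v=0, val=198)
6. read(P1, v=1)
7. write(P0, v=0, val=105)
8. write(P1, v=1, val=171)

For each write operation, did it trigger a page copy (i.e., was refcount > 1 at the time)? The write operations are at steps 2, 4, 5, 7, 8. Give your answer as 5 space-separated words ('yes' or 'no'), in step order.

Op 1: fork(P0) -> P1. 2 ppages; refcounts: pp0:2 pp1:2
Op 2: write(P1, v1, 134). refcount(pp1)=2>1 -> COPY to pp2. 3 ppages; refcounts: pp0:2 pp1:1 pp2:1
Op 3: read(P0, v0) -> 27. No state change.
Op 4: write(P1, v0, 199). refcount(pp0)=2>1 -> COPY to pp3. 4 ppages; refcounts: pp0:1 pp1:1 pp2:1 pp3:1
Op 5: write(P1, v0, 198). refcount(pp3)=1 -> write in place. 4 ppages; refcounts: pp0:1 pp1:1 pp2:1 pp3:1
Op 6: read(P1, v1) -> 134. No state change.
Op 7: write(P0, v0, 105). refcount(pp0)=1 -> write in place. 4 ppages; refcounts: pp0:1 pp1:1 pp2:1 pp3:1
Op 8: write(P1, v1, 171). refcount(pp2)=1 -> write in place. 4 ppages; refcounts: pp0:1 pp1:1 pp2:1 pp3:1

yes yes no no no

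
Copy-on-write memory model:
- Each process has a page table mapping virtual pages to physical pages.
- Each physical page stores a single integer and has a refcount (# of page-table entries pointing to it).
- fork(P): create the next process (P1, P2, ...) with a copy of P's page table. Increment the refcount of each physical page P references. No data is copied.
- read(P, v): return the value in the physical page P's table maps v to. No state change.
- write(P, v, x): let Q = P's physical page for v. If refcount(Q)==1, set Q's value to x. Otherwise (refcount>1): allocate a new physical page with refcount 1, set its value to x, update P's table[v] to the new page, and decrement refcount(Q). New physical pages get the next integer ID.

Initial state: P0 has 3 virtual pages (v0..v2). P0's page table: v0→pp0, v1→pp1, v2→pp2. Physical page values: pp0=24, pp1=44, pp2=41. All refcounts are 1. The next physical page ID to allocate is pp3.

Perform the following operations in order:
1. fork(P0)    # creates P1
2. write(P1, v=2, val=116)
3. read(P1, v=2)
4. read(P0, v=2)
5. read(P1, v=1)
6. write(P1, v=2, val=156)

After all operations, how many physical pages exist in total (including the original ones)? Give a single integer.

Answer: 4

Derivation:
Op 1: fork(P0) -> P1. 3 ppages; refcounts: pp0:2 pp1:2 pp2:2
Op 2: write(P1, v2, 116). refcount(pp2)=2>1 -> COPY to pp3. 4 ppages; refcounts: pp0:2 pp1:2 pp2:1 pp3:1
Op 3: read(P1, v2) -> 116. No state change.
Op 4: read(P0, v2) -> 41. No state change.
Op 5: read(P1, v1) -> 44. No state change.
Op 6: write(P1, v2, 156). refcount(pp3)=1 -> write in place. 4 ppages; refcounts: pp0:2 pp1:2 pp2:1 pp3:1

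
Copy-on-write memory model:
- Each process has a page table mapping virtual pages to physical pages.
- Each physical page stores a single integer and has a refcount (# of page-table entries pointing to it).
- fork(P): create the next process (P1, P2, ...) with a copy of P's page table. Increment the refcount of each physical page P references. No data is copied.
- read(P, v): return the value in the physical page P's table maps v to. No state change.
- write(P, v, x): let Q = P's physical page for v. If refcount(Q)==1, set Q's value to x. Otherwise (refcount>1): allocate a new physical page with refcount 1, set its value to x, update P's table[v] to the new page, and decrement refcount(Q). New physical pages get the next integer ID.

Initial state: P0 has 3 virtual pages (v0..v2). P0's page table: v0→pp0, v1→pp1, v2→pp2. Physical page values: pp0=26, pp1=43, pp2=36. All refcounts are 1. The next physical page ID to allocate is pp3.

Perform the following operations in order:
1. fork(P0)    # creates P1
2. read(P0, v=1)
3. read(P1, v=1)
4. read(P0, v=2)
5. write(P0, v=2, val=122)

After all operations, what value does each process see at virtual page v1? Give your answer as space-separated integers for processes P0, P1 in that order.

Answer: 43 43

Derivation:
Op 1: fork(P0) -> P1. 3 ppages; refcounts: pp0:2 pp1:2 pp2:2
Op 2: read(P0, v1) -> 43. No state change.
Op 3: read(P1, v1) -> 43. No state change.
Op 4: read(P0, v2) -> 36. No state change.
Op 5: write(P0, v2, 122). refcount(pp2)=2>1 -> COPY to pp3. 4 ppages; refcounts: pp0:2 pp1:2 pp2:1 pp3:1
P0: v1 -> pp1 = 43
P1: v1 -> pp1 = 43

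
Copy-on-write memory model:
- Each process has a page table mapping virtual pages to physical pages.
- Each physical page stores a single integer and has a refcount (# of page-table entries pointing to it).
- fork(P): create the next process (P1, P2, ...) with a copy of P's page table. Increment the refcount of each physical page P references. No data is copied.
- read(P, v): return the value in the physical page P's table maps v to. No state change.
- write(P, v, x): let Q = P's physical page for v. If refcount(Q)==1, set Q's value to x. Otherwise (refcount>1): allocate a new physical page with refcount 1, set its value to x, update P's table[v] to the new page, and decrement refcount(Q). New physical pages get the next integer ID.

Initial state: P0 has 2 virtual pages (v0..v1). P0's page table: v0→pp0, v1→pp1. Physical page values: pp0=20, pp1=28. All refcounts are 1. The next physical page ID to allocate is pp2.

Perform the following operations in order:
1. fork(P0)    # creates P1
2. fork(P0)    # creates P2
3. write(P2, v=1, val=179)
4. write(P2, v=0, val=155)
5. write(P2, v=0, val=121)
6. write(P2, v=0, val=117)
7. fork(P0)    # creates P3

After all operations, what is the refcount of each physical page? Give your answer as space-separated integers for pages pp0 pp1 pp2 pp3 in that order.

Answer: 3 3 1 1

Derivation:
Op 1: fork(P0) -> P1. 2 ppages; refcounts: pp0:2 pp1:2
Op 2: fork(P0) -> P2. 2 ppages; refcounts: pp0:3 pp1:3
Op 3: write(P2, v1, 179). refcount(pp1)=3>1 -> COPY to pp2. 3 ppages; refcounts: pp0:3 pp1:2 pp2:1
Op 4: write(P2, v0, 155). refcount(pp0)=3>1 -> COPY to pp3. 4 ppages; refcounts: pp0:2 pp1:2 pp2:1 pp3:1
Op 5: write(P2, v0, 121). refcount(pp3)=1 -> write in place. 4 ppages; refcounts: pp0:2 pp1:2 pp2:1 pp3:1
Op 6: write(P2, v0, 117). refcount(pp3)=1 -> write in place. 4 ppages; refcounts: pp0:2 pp1:2 pp2:1 pp3:1
Op 7: fork(P0) -> P3. 4 ppages; refcounts: pp0:3 pp1:3 pp2:1 pp3:1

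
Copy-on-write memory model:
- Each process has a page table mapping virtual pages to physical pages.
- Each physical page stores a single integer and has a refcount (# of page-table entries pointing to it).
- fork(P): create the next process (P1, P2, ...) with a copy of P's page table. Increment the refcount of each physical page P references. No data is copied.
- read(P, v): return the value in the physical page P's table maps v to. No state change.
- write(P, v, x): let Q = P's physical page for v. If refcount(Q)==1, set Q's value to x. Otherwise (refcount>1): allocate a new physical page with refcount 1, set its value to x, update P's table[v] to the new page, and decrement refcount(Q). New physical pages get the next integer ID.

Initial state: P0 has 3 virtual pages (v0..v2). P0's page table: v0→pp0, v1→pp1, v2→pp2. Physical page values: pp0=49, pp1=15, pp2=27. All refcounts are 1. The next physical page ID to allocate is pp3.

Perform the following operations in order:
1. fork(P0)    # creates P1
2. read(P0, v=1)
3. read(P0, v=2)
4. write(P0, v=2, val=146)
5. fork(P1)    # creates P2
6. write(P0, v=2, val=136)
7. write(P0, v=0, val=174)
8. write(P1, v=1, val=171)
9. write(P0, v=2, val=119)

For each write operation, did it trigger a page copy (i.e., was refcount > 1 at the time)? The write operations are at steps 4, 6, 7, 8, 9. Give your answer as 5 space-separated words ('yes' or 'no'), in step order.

Op 1: fork(P0) -> P1. 3 ppages; refcounts: pp0:2 pp1:2 pp2:2
Op 2: read(P0, v1) -> 15. No state change.
Op 3: read(P0, v2) -> 27. No state change.
Op 4: write(P0, v2, 146). refcount(pp2)=2>1 -> COPY to pp3. 4 ppages; refcounts: pp0:2 pp1:2 pp2:1 pp3:1
Op 5: fork(P1) -> P2. 4 ppages; refcounts: pp0:3 pp1:3 pp2:2 pp3:1
Op 6: write(P0, v2, 136). refcount(pp3)=1 -> write in place. 4 ppages; refcounts: pp0:3 pp1:3 pp2:2 pp3:1
Op 7: write(P0, v0, 174). refcount(pp0)=3>1 -> COPY to pp4. 5 ppages; refcounts: pp0:2 pp1:3 pp2:2 pp3:1 pp4:1
Op 8: write(P1, v1, 171). refcount(pp1)=3>1 -> COPY to pp5. 6 ppages; refcounts: pp0:2 pp1:2 pp2:2 pp3:1 pp4:1 pp5:1
Op 9: write(P0, v2, 119). refcount(pp3)=1 -> write in place. 6 ppages; refcounts: pp0:2 pp1:2 pp2:2 pp3:1 pp4:1 pp5:1

yes no yes yes no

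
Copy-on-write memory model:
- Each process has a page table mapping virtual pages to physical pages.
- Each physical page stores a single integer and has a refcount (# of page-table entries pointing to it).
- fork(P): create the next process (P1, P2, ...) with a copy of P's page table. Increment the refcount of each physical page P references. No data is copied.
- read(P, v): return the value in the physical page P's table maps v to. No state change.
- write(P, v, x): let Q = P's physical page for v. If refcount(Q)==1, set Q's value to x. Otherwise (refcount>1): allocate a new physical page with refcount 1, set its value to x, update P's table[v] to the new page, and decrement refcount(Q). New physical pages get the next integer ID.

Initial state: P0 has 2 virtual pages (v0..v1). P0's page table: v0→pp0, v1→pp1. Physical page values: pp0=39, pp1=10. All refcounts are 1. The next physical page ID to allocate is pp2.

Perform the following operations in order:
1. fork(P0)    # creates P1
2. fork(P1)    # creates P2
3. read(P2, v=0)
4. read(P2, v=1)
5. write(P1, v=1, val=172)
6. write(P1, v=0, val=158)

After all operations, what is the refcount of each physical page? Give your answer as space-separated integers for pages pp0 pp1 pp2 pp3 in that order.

Answer: 2 2 1 1

Derivation:
Op 1: fork(P0) -> P1. 2 ppages; refcounts: pp0:2 pp1:2
Op 2: fork(P1) -> P2. 2 ppages; refcounts: pp0:3 pp1:3
Op 3: read(P2, v0) -> 39. No state change.
Op 4: read(P2, v1) -> 10. No state change.
Op 5: write(P1, v1, 172). refcount(pp1)=3>1 -> COPY to pp2. 3 ppages; refcounts: pp0:3 pp1:2 pp2:1
Op 6: write(P1, v0, 158). refcount(pp0)=3>1 -> COPY to pp3. 4 ppages; refcounts: pp0:2 pp1:2 pp2:1 pp3:1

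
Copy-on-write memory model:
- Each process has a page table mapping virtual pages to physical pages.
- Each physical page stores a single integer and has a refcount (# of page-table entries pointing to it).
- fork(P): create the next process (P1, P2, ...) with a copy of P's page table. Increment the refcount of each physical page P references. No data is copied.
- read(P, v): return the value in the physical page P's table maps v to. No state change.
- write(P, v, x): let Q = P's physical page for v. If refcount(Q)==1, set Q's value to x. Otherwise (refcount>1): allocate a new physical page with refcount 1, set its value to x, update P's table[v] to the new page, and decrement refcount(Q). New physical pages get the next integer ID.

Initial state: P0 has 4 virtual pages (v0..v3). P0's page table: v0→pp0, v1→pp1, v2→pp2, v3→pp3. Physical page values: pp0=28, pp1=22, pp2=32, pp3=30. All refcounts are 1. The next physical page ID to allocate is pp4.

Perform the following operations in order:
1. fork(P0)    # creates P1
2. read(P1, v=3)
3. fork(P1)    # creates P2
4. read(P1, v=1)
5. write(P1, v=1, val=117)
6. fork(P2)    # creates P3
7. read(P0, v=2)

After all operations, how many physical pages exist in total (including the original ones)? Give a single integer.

Answer: 5

Derivation:
Op 1: fork(P0) -> P1. 4 ppages; refcounts: pp0:2 pp1:2 pp2:2 pp3:2
Op 2: read(P1, v3) -> 30. No state change.
Op 3: fork(P1) -> P2. 4 ppages; refcounts: pp0:3 pp1:3 pp2:3 pp3:3
Op 4: read(P1, v1) -> 22. No state change.
Op 5: write(P1, v1, 117). refcount(pp1)=3>1 -> COPY to pp4. 5 ppages; refcounts: pp0:3 pp1:2 pp2:3 pp3:3 pp4:1
Op 6: fork(P2) -> P3. 5 ppages; refcounts: pp0:4 pp1:3 pp2:4 pp3:4 pp4:1
Op 7: read(P0, v2) -> 32. No state change.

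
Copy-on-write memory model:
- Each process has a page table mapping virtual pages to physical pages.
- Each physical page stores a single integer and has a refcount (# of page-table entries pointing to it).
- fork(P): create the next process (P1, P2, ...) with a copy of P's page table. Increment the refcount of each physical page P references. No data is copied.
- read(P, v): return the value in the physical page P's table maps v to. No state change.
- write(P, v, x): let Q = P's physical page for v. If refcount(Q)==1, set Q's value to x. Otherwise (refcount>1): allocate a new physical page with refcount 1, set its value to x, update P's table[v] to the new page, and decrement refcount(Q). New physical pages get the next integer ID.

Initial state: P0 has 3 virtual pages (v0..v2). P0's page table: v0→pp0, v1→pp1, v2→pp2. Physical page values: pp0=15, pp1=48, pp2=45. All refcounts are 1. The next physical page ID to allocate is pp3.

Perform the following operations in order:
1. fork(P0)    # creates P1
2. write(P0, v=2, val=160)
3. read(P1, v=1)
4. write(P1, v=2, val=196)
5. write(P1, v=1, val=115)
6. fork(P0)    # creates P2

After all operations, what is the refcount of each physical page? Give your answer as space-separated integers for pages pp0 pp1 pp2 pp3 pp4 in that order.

Op 1: fork(P0) -> P1. 3 ppages; refcounts: pp0:2 pp1:2 pp2:2
Op 2: write(P0, v2, 160). refcount(pp2)=2>1 -> COPY to pp3. 4 ppages; refcounts: pp0:2 pp1:2 pp2:1 pp3:1
Op 3: read(P1, v1) -> 48. No state change.
Op 4: write(P1, v2, 196). refcount(pp2)=1 -> write in place. 4 ppages; refcounts: pp0:2 pp1:2 pp2:1 pp3:1
Op 5: write(P1, v1, 115). refcount(pp1)=2>1 -> COPY to pp4. 5 ppages; refcounts: pp0:2 pp1:1 pp2:1 pp3:1 pp4:1
Op 6: fork(P0) -> P2. 5 ppages; refcounts: pp0:3 pp1:2 pp2:1 pp3:2 pp4:1

Answer: 3 2 1 2 1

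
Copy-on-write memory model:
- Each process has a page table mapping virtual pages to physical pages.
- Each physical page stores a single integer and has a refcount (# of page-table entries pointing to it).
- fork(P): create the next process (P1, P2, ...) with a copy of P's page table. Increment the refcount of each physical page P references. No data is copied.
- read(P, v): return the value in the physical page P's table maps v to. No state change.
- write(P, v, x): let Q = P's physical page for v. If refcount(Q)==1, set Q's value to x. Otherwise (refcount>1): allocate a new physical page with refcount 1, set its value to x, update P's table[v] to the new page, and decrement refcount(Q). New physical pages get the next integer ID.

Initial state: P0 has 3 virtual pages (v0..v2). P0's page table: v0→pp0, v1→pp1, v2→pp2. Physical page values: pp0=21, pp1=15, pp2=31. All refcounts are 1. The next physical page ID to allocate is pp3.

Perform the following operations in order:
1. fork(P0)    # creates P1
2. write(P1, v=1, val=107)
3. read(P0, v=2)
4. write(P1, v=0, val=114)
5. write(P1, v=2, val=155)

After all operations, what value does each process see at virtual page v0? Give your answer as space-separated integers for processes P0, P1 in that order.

Answer: 21 114

Derivation:
Op 1: fork(P0) -> P1. 3 ppages; refcounts: pp0:2 pp1:2 pp2:2
Op 2: write(P1, v1, 107). refcount(pp1)=2>1 -> COPY to pp3. 4 ppages; refcounts: pp0:2 pp1:1 pp2:2 pp3:1
Op 3: read(P0, v2) -> 31. No state change.
Op 4: write(P1, v0, 114). refcount(pp0)=2>1 -> COPY to pp4. 5 ppages; refcounts: pp0:1 pp1:1 pp2:2 pp3:1 pp4:1
Op 5: write(P1, v2, 155). refcount(pp2)=2>1 -> COPY to pp5. 6 ppages; refcounts: pp0:1 pp1:1 pp2:1 pp3:1 pp4:1 pp5:1
P0: v0 -> pp0 = 21
P1: v0 -> pp4 = 114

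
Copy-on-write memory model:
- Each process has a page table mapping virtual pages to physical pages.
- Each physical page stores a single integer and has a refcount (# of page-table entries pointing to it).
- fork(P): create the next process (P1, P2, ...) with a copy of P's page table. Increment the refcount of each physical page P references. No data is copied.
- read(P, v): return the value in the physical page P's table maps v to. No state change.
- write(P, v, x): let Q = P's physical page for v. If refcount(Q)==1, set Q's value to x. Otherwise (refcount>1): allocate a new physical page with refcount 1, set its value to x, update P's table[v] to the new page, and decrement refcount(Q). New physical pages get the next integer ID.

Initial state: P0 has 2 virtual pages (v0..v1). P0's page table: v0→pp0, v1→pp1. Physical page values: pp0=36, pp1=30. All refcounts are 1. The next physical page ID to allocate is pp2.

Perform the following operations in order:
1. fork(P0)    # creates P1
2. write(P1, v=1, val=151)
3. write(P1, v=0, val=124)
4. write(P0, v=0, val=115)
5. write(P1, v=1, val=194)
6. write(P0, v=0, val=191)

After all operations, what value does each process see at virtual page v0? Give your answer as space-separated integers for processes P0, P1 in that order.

Answer: 191 124

Derivation:
Op 1: fork(P0) -> P1. 2 ppages; refcounts: pp0:2 pp1:2
Op 2: write(P1, v1, 151). refcount(pp1)=2>1 -> COPY to pp2. 3 ppages; refcounts: pp0:2 pp1:1 pp2:1
Op 3: write(P1, v0, 124). refcount(pp0)=2>1 -> COPY to pp3. 4 ppages; refcounts: pp0:1 pp1:1 pp2:1 pp3:1
Op 4: write(P0, v0, 115). refcount(pp0)=1 -> write in place. 4 ppages; refcounts: pp0:1 pp1:1 pp2:1 pp3:1
Op 5: write(P1, v1, 194). refcount(pp2)=1 -> write in place. 4 ppages; refcounts: pp0:1 pp1:1 pp2:1 pp3:1
Op 6: write(P0, v0, 191). refcount(pp0)=1 -> write in place. 4 ppages; refcounts: pp0:1 pp1:1 pp2:1 pp3:1
P0: v0 -> pp0 = 191
P1: v0 -> pp3 = 124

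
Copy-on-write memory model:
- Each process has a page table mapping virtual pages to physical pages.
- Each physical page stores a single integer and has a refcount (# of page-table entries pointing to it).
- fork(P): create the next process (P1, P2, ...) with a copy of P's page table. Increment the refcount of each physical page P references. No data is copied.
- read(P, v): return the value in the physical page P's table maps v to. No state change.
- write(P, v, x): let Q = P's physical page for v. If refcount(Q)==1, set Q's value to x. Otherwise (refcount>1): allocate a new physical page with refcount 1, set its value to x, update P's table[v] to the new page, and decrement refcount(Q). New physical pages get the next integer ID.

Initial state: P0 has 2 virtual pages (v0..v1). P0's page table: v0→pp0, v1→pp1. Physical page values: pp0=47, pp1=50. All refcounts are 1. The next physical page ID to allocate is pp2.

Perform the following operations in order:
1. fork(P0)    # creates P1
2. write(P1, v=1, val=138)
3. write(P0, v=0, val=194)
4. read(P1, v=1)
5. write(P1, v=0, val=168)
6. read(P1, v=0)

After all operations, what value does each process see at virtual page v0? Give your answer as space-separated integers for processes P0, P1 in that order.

Answer: 194 168

Derivation:
Op 1: fork(P0) -> P1. 2 ppages; refcounts: pp0:2 pp1:2
Op 2: write(P1, v1, 138). refcount(pp1)=2>1 -> COPY to pp2. 3 ppages; refcounts: pp0:2 pp1:1 pp2:1
Op 3: write(P0, v0, 194). refcount(pp0)=2>1 -> COPY to pp3. 4 ppages; refcounts: pp0:1 pp1:1 pp2:1 pp3:1
Op 4: read(P1, v1) -> 138. No state change.
Op 5: write(P1, v0, 168). refcount(pp0)=1 -> write in place. 4 ppages; refcounts: pp0:1 pp1:1 pp2:1 pp3:1
Op 6: read(P1, v0) -> 168. No state change.
P0: v0 -> pp3 = 194
P1: v0 -> pp0 = 168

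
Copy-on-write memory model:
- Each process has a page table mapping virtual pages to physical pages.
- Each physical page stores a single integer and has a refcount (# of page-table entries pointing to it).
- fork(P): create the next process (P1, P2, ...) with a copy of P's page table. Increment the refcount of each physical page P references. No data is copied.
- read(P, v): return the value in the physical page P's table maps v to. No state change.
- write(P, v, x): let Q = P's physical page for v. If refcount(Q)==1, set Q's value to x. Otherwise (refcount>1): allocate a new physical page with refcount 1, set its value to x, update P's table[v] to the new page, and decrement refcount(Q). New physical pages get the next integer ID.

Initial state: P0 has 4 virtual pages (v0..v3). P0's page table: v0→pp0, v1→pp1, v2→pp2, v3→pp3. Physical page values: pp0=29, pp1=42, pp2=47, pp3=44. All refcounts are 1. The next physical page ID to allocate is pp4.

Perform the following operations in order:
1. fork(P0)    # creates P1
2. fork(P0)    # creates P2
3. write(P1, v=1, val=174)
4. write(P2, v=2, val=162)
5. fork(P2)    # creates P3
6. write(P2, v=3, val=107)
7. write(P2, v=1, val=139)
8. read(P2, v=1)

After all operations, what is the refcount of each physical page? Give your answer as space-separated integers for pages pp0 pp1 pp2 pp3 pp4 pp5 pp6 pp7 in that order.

Answer: 4 2 2 3 1 2 1 1

Derivation:
Op 1: fork(P0) -> P1. 4 ppages; refcounts: pp0:2 pp1:2 pp2:2 pp3:2
Op 2: fork(P0) -> P2. 4 ppages; refcounts: pp0:3 pp1:3 pp2:3 pp3:3
Op 3: write(P1, v1, 174). refcount(pp1)=3>1 -> COPY to pp4. 5 ppages; refcounts: pp0:3 pp1:2 pp2:3 pp3:3 pp4:1
Op 4: write(P2, v2, 162). refcount(pp2)=3>1 -> COPY to pp5. 6 ppages; refcounts: pp0:3 pp1:2 pp2:2 pp3:3 pp4:1 pp5:1
Op 5: fork(P2) -> P3. 6 ppages; refcounts: pp0:4 pp1:3 pp2:2 pp3:4 pp4:1 pp5:2
Op 6: write(P2, v3, 107). refcount(pp3)=4>1 -> COPY to pp6. 7 ppages; refcounts: pp0:4 pp1:3 pp2:2 pp3:3 pp4:1 pp5:2 pp6:1
Op 7: write(P2, v1, 139). refcount(pp1)=3>1 -> COPY to pp7. 8 ppages; refcounts: pp0:4 pp1:2 pp2:2 pp3:3 pp4:1 pp5:2 pp6:1 pp7:1
Op 8: read(P2, v1) -> 139. No state change.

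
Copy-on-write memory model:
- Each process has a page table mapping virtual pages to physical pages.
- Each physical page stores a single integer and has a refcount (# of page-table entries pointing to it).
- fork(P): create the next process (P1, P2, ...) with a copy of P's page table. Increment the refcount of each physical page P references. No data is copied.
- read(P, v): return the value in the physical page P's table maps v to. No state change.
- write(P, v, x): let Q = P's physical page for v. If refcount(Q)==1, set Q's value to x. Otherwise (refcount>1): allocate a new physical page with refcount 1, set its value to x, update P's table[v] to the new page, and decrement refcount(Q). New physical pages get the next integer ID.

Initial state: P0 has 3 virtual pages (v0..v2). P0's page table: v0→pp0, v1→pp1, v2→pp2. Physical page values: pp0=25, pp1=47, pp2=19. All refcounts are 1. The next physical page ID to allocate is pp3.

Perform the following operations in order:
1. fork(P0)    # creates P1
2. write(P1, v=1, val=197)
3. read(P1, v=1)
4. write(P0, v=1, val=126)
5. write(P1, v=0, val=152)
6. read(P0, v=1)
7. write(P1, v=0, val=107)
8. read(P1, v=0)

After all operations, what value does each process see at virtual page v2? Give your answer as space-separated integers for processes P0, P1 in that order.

Answer: 19 19

Derivation:
Op 1: fork(P0) -> P1. 3 ppages; refcounts: pp0:2 pp1:2 pp2:2
Op 2: write(P1, v1, 197). refcount(pp1)=2>1 -> COPY to pp3. 4 ppages; refcounts: pp0:2 pp1:1 pp2:2 pp3:1
Op 3: read(P1, v1) -> 197. No state change.
Op 4: write(P0, v1, 126). refcount(pp1)=1 -> write in place. 4 ppages; refcounts: pp0:2 pp1:1 pp2:2 pp3:1
Op 5: write(P1, v0, 152). refcount(pp0)=2>1 -> COPY to pp4. 5 ppages; refcounts: pp0:1 pp1:1 pp2:2 pp3:1 pp4:1
Op 6: read(P0, v1) -> 126. No state change.
Op 7: write(P1, v0, 107). refcount(pp4)=1 -> write in place. 5 ppages; refcounts: pp0:1 pp1:1 pp2:2 pp3:1 pp4:1
Op 8: read(P1, v0) -> 107. No state change.
P0: v2 -> pp2 = 19
P1: v2 -> pp2 = 19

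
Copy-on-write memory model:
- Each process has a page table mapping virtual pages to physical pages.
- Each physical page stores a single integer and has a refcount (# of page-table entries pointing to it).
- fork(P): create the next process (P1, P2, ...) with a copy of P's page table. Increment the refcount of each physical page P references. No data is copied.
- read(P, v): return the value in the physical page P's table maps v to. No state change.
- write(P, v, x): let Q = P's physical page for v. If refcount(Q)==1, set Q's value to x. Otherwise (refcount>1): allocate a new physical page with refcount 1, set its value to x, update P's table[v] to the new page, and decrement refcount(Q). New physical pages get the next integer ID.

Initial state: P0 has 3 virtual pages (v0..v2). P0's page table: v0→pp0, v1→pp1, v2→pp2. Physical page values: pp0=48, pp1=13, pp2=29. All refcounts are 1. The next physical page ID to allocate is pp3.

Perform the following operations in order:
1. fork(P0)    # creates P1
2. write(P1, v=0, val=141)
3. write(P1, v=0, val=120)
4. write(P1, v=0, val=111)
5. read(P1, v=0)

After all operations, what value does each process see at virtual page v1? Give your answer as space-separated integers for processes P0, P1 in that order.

Answer: 13 13

Derivation:
Op 1: fork(P0) -> P1. 3 ppages; refcounts: pp0:2 pp1:2 pp2:2
Op 2: write(P1, v0, 141). refcount(pp0)=2>1 -> COPY to pp3. 4 ppages; refcounts: pp0:1 pp1:2 pp2:2 pp3:1
Op 3: write(P1, v0, 120). refcount(pp3)=1 -> write in place. 4 ppages; refcounts: pp0:1 pp1:2 pp2:2 pp3:1
Op 4: write(P1, v0, 111). refcount(pp3)=1 -> write in place. 4 ppages; refcounts: pp0:1 pp1:2 pp2:2 pp3:1
Op 5: read(P1, v0) -> 111. No state change.
P0: v1 -> pp1 = 13
P1: v1 -> pp1 = 13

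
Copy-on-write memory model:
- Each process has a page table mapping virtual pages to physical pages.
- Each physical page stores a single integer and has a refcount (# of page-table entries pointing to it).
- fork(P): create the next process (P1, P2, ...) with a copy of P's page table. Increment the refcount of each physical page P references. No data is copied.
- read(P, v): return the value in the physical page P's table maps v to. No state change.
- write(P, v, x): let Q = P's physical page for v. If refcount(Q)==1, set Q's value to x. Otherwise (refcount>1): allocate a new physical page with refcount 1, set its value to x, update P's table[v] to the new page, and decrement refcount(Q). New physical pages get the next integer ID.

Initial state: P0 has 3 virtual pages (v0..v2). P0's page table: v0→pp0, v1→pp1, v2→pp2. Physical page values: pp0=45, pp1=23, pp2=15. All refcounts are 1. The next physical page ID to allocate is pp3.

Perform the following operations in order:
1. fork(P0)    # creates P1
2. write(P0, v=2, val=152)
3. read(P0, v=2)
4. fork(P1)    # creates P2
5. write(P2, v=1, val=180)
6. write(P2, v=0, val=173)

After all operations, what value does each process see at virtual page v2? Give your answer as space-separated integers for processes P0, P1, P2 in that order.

Op 1: fork(P0) -> P1. 3 ppages; refcounts: pp0:2 pp1:2 pp2:2
Op 2: write(P0, v2, 152). refcount(pp2)=2>1 -> COPY to pp3. 4 ppages; refcounts: pp0:2 pp1:2 pp2:1 pp3:1
Op 3: read(P0, v2) -> 152. No state change.
Op 4: fork(P1) -> P2. 4 ppages; refcounts: pp0:3 pp1:3 pp2:2 pp3:1
Op 5: write(P2, v1, 180). refcount(pp1)=3>1 -> COPY to pp4. 5 ppages; refcounts: pp0:3 pp1:2 pp2:2 pp3:1 pp4:1
Op 6: write(P2, v0, 173). refcount(pp0)=3>1 -> COPY to pp5. 6 ppages; refcounts: pp0:2 pp1:2 pp2:2 pp3:1 pp4:1 pp5:1
P0: v2 -> pp3 = 152
P1: v2 -> pp2 = 15
P2: v2 -> pp2 = 15

Answer: 152 15 15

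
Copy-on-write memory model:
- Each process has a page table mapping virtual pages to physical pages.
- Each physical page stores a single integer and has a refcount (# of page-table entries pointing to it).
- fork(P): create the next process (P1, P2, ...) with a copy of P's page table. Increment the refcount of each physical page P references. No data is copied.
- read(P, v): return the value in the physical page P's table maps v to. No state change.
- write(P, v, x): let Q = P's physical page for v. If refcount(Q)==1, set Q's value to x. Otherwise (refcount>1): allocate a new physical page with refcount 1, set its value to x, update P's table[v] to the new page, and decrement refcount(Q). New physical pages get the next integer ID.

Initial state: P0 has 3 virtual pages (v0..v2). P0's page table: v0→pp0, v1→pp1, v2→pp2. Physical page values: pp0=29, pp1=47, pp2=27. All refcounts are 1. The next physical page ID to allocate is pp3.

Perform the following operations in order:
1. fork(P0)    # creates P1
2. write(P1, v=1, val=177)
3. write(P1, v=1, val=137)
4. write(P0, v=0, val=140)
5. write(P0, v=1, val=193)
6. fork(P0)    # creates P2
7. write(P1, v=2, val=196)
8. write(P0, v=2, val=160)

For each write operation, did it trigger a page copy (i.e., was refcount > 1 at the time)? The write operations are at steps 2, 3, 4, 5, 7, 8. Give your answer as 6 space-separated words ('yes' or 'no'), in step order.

Op 1: fork(P0) -> P1. 3 ppages; refcounts: pp0:2 pp1:2 pp2:2
Op 2: write(P1, v1, 177). refcount(pp1)=2>1 -> COPY to pp3. 4 ppages; refcounts: pp0:2 pp1:1 pp2:2 pp3:1
Op 3: write(P1, v1, 137). refcount(pp3)=1 -> write in place. 4 ppages; refcounts: pp0:2 pp1:1 pp2:2 pp3:1
Op 4: write(P0, v0, 140). refcount(pp0)=2>1 -> COPY to pp4. 5 ppages; refcounts: pp0:1 pp1:1 pp2:2 pp3:1 pp4:1
Op 5: write(P0, v1, 193). refcount(pp1)=1 -> write in place. 5 ppages; refcounts: pp0:1 pp1:1 pp2:2 pp3:1 pp4:1
Op 6: fork(P0) -> P2. 5 ppages; refcounts: pp0:1 pp1:2 pp2:3 pp3:1 pp4:2
Op 7: write(P1, v2, 196). refcount(pp2)=3>1 -> COPY to pp5. 6 ppages; refcounts: pp0:1 pp1:2 pp2:2 pp3:1 pp4:2 pp5:1
Op 8: write(P0, v2, 160). refcount(pp2)=2>1 -> COPY to pp6. 7 ppages; refcounts: pp0:1 pp1:2 pp2:1 pp3:1 pp4:2 pp5:1 pp6:1

yes no yes no yes yes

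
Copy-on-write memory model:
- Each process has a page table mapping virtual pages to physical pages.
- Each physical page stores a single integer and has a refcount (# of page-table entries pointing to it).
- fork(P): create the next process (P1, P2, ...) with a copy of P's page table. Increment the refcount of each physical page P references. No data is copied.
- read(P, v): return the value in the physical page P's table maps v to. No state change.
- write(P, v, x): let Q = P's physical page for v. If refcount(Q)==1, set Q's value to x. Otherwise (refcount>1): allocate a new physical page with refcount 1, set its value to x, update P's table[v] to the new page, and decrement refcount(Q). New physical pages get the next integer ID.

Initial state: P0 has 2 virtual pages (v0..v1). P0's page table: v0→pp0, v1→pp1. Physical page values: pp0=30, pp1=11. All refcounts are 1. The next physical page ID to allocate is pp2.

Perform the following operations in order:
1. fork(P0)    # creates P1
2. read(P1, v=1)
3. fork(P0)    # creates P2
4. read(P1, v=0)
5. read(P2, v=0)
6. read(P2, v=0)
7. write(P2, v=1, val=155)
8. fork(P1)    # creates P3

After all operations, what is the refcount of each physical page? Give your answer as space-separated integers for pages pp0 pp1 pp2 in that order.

Answer: 4 3 1

Derivation:
Op 1: fork(P0) -> P1. 2 ppages; refcounts: pp0:2 pp1:2
Op 2: read(P1, v1) -> 11. No state change.
Op 3: fork(P0) -> P2. 2 ppages; refcounts: pp0:3 pp1:3
Op 4: read(P1, v0) -> 30. No state change.
Op 5: read(P2, v0) -> 30. No state change.
Op 6: read(P2, v0) -> 30. No state change.
Op 7: write(P2, v1, 155). refcount(pp1)=3>1 -> COPY to pp2. 3 ppages; refcounts: pp0:3 pp1:2 pp2:1
Op 8: fork(P1) -> P3. 3 ppages; refcounts: pp0:4 pp1:3 pp2:1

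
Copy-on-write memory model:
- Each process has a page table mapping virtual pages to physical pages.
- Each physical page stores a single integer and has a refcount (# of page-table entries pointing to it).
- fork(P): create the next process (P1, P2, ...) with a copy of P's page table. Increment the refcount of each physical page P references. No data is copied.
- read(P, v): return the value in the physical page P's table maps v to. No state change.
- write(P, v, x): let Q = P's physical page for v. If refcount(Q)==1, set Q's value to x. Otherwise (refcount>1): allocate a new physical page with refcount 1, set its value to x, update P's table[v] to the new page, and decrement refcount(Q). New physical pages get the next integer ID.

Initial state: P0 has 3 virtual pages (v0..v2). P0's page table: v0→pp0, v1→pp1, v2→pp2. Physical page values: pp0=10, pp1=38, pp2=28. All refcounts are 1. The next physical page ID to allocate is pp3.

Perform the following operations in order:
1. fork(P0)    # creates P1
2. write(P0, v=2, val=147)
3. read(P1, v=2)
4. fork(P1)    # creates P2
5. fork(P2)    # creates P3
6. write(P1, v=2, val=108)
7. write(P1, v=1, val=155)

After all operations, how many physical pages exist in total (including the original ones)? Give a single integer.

Op 1: fork(P0) -> P1. 3 ppages; refcounts: pp0:2 pp1:2 pp2:2
Op 2: write(P0, v2, 147). refcount(pp2)=2>1 -> COPY to pp3. 4 ppages; refcounts: pp0:2 pp1:2 pp2:1 pp3:1
Op 3: read(P1, v2) -> 28. No state change.
Op 4: fork(P1) -> P2. 4 ppages; refcounts: pp0:3 pp1:3 pp2:2 pp3:1
Op 5: fork(P2) -> P3. 4 ppages; refcounts: pp0:4 pp1:4 pp2:3 pp3:1
Op 6: write(P1, v2, 108). refcount(pp2)=3>1 -> COPY to pp4. 5 ppages; refcounts: pp0:4 pp1:4 pp2:2 pp3:1 pp4:1
Op 7: write(P1, v1, 155). refcount(pp1)=4>1 -> COPY to pp5. 6 ppages; refcounts: pp0:4 pp1:3 pp2:2 pp3:1 pp4:1 pp5:1

Answer: 6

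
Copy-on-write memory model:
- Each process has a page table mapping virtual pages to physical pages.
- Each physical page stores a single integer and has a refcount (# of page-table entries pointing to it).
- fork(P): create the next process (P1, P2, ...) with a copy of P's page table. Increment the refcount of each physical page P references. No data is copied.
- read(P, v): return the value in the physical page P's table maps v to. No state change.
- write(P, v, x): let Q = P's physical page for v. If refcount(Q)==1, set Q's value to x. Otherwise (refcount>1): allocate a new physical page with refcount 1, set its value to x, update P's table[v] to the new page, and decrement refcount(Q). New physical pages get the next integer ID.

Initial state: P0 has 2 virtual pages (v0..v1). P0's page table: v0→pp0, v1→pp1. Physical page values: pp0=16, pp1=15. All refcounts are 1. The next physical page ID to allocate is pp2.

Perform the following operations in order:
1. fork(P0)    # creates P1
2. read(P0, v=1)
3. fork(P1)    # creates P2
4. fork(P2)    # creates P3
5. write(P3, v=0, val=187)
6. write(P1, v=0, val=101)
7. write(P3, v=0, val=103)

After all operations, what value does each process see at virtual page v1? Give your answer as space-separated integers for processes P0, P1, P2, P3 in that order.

Answer: 15 15 15 15

Derivation:
Op 1: fork(P0) -> P1. 2 ppages; refcounts: pp0:2 pp1:2
Op 2: read(P0, v1) -> 15. No state change.
Op 3: fork(P1) -> P2. 2 ppages; refcounts: pp0:3 pp1:3
Op 4: fork(P2) -> P3. 2 ppages; refcounts: pp0:4 pp1:4
Op 5: write(P3, v0, 187). refcount(pp0)=4>1 -> COPY to pp2. 3 ppages; refcounts: pp0:3 pp1:4 pp2:1
Op 6: write(P1, v0, 101). refcount(pp0)=3>1 -> COPY to pp3. 4 ppages; refcounts: pp0:2 pp1:4 pp2:1 pp3:1
Op 7: write(P3, v0, 103). refcount(pp2)=1 -> write in place. 4 ppages; refcounts: pp0:2 pp1:4 pp2:1 pp3:1
P0: v1 -> pp1 = 15
P1: v1 -> pp1 = 15
P2: v1 -> pp1 = 15
P3: v1 -> pp1 = 15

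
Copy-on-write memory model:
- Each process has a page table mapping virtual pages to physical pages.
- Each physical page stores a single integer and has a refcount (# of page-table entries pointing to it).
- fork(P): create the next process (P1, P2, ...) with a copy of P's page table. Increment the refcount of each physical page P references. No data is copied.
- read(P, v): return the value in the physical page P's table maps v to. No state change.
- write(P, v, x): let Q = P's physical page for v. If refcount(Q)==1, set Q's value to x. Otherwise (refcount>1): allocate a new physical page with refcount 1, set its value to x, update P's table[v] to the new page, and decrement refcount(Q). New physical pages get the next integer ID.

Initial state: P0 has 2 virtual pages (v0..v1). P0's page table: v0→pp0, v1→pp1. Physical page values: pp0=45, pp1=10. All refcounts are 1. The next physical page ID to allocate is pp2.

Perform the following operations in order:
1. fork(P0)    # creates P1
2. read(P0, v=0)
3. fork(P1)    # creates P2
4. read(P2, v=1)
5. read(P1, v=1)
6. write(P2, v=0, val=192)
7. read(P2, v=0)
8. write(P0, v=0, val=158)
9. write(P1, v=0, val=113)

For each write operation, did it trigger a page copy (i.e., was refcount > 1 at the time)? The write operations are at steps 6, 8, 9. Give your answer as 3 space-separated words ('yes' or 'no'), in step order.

Op 1: fork(P0) -> P1. 2 ppages; refcounts: pp0:2 pp1:2
Op 2: read(P0, v0) -> 45. No state change.
Op 3: fork(P1) -> P2. 2 ppages; refcounts: pp0:3 pp1:3
Op 4: read(P2, v1) -> 10. No state change.
Op 5: read(P1, v1) -> 10. No state change.
Op 6: write(P2, v0, 192). refcount(pp0)=3>1 -> COPY to pp2. 3 ppages; refcounts: pp0:2 pp1:3 pp2:1
Op 7: read(P2, v0) -> 192. No state change.
Op 8: write(P0, v0, 158). refcount(pp0)=2>1 -> COPY to pp3. 4 ppages; refcounts: pp0:1 pp1:3 pp2:1 pp3:1
Op 9: write(P1, v0, 113). refcount(pp0)=1 -> write in place. 4 ppages; refcounts: pp0:1 pp1:3 pp2:1 pp3:1

yes yes no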